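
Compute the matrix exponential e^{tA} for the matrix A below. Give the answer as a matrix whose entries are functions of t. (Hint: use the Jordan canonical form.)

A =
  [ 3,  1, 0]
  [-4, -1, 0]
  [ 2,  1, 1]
e^{tA} =
  [2*t*exp(t) + exp(t), t*exp(t), 0]
  [-4*t*exp(t), -2*t*exp(t) + exp(t), 0]
  [2*t*exp(t), t*exp(t), exp(t)]

Strategy: write A = P · J · P⁻¹ where J is a Jordan canonical form, so e^{tA} = P · e^{tJ} · P⁻¹, and e^{tJ} can be computed block-by-block.

A has Jordan form
J =
  [1, 1, 0]
  [0, 1, 0]
  [0, 0, 1]
(up to reordering of blocks).

Per-block formulas:
  For a 2×2 Jordan block J_2(1): exp(t · J_2(1)) = e^(1t)·(I + t·N), where N is the 2×2 nilpotent shift.
  For a 1×1 block at λ = 1: exp(t · [1]) = [e^(1t)].

After assembling e^{tJ} and conjugating by P, we get:

e^{tA} =
  [2*t*exp(t) + exp(t), t*exp(t), 0]
  [-4*t*exp(t), -2*t*exp(t) + exp(t), 0]
  [2*t*exp(t), t*exp(t), exp(t)]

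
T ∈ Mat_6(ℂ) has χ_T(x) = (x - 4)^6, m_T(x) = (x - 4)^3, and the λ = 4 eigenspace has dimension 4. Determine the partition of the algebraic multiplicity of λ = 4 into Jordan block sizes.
Block sizes for λ = 4: [3, 1, 1, 1]

Step 1 — from the characteristic polynomial, algebraic multiplicity of λ = 4 is 6. From dim ker(T − (4)·I) = 4, there are exactly 4 Jordan blocks for λ = 4.
Step 2 — from the minimal polynomial, the factor (x − 4)^3 tells us the largest block for λ = 4 has size 3.
Step 3 — with total size 6, 4 blocks, and largest block 3, the block sizes (in nonincreasing order) are [3, 1, 1, 1].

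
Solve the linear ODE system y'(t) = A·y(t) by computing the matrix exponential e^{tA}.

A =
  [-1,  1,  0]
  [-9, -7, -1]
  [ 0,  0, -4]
e^{tA} =
  [3*t*exp(-4*t) + exp(-4*t), t*exp(-4*t), -t^2*exp(-4*t)/2]
  [-9*t*exp(-4*t), -3*t*exp(-4*t) + exp(-4*t), 3*t^2*exp(-4*t)/2 - t*exp(-4*t)]
  [0, 0, exp(-4*t)]

Strategy: write A = P · J · P⁻¹ where J is a Jordan canonical form, so e^{tA} = P · e^{tJ} · P⁻¹, and e^{tJ} can be computed block-by-block.

A has Jordan form
J =
  [-4,  1,  0]
  [ 0, -4,  1]
  [ 0,  0, -4]
(up to reordering of blocks).

Per-block formulas:
  For a 3×3 Jordan block J_3(-4): exp(t · J_3(-4)) = e^(-4t)·(I + t·N + (t^2/2)·N^2), where N is the 3×3 nilpotent shift.

After assembling e^{tJ} and conjugating by P, we get:

e^{tA} =
  [3*t*exp(-4*t) + exp(-4*t), t*exp(-4*t), -t^2*exp(-4*t)/2]
  [-9*t*exp(-4*t), -3*t*exp(-4*t) + exp(-4*t), 3*t^2*exp(-4*t)/2 - t*exp(-4*t)]
  [0, 0, exp(-4*t)]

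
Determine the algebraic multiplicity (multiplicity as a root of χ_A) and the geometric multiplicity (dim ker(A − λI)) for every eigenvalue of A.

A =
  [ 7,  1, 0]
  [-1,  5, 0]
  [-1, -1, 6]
λ = 6: alg = 3, geom = 2

Step 1 — factor the characteristic polynomial to read off the algebraic multiplicities:
  χ_A(x) = (x - 6)^3

Step 2 — compute geometric multiplicities via the rank-nullity identity g(λ) = n − rank(A − λI):
  rank(A − (6)·I) = 1, so dim ker(A − (6)·I) = n − 1 = 2

Summary:
  λ = 6: algebraic multiplicity = 3, geometric multiplicity = 2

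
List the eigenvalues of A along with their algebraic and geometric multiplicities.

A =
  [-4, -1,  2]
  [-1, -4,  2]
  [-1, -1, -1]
λ = -3: alg = 3, geom = 2

Step 1 — factor the characteristic polynomial to read off the algebraic multiplicities:
  χ_A(x) = (x + 3)^3

Step 2 — compute geometric multiplicities via the rank-nullity identity g(λ) = n − rank(A − λI):
  rank(A − (-3)·I) = 1, so dim ker(A − (-3)·I) = n − 1 = 2

Summary:
  λ = -3: algebraic multiplicity = 3, geometric multiplicity = 2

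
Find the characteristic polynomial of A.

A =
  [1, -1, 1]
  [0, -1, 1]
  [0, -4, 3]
x^3 - 3*x^2 + 3*x - 1

Expanding det(x·I − A) (e.g. by cofactor expansion or by noting that A is similar to its Jordan form J, which has the same characteristic polynomial as A) gives
  χ_A(x) = x^3 - 3*x^2 + 3*x - 1
which factors as (x - 1)^3. The eigenvalues (with algebraic multiplicities) are λ = 1 with multiplicity 3.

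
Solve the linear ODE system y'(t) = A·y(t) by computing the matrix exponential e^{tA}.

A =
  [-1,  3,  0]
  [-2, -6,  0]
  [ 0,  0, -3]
e^{tA} =
  [3*exp(-3*t) - 2*exp(-4*t), 3*exp(-3*t) - 3*exp(-4*t), 0]
  [-2*exp(-3*t) + 2*exp(-4*t), -2*exp(-3*t) + 3*exp(-4*t), 0]
  [0, 0, exp(-3*t)]

Strategy: write A = P · J · P⁻¹ where J is a Jordan canonical form, so e^{tA} = P · e^{tJ} · P⁻¹, and e^{tJ} can be computed block-by-block.

A has Jordan form
J =
  [-4,  0,  0]
  [ 0, -3,  0]
  [ 0,  0, -3]
(up to reordering of blocks).

Per-block formulas:
  For a 1×1 block at λ = -3: exp(t · [-3]) = [e^(-3t)].
  For a 1×1 block at λ = -4: exp(t · [-4]) = [e^(-4t)].

After assembling e^{tJ} and conjugating by P, we get:

e^{tA} =
  [3*exp(-3*t) - 2*exp(-4*t), 3*exp(-3*t) - 3*exp(-4*t), 0]
  [-2*exp(-3*t) + 2*exp(-4*t), -2*exp(-3*t) + 3*exp(-4*t), 0]
  [0, 0, exp(-3*t)]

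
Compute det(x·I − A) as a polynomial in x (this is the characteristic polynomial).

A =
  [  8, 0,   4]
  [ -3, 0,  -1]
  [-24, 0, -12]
x^3 + 4*x^2

Expanding det(x·I − A) (e.g. by cofactor expansion or by noting that A is similar to its Jordan form J, which has the same characteristic polynomial as A) gives
  χ_A(x) = x^3 + 4*x^2
which factors as x^2*(x + 4). The eigenvalues (with algebraic multiplicities) are λ = -4 with multiplicity 1, λ = 0 with multiplicity 2.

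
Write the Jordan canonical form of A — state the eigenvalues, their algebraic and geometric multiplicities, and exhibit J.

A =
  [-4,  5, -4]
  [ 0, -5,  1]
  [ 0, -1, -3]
J_3(-4)

The characteristic polynomial is
  det(x·I − A) = x^3 + 12*x^2 + 48*x + 64 = (x + 4)^3

Eigenvalues and multiplicities (the geometric multiplicity of λ is n − rank(A − λI), which equals the number of Jordan blocks for λ):
  λ = -4: algebraic multiplicity = 3, geometric multiplicity = 1

Determining the block sizes for each eigenvalue:
  λ = -4: one block (gm = 1), so the single block has size am = 3 → block sizes [3]

Assembling the blocks gives a Jordan form
J =
  [-4,  1,  0]
  [ 0, -4,  1]
  [ 0,  0, -4]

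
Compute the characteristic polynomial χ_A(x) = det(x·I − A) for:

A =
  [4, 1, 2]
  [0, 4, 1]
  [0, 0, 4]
x^3 - 12*x^2 + 48*x - 64

Expanding det(x·I − A) (e.g. by cofactor expansion or by noting that A is similar to its Jordan form J, which has the same characteristic polynomial as A) gives
  χ_A(x) = x^3 - 12*x^2 + 48*x - 64
which factors as (x - 4)^3. The eigenvalues (with algebraic multiplicities) are λ = 4 with multiplicity 3.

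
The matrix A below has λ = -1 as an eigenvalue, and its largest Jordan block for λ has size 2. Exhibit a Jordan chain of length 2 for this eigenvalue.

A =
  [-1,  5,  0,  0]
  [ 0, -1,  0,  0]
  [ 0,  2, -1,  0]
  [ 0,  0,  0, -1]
A Jordan chain for λ = -1 of length 2:
v_1 = (5, 0, 2, 0)ᵀ
v_2 = (0, 1, 0, 0)ᵀ

Let N = A − (-1)·I. We want v_2 with N^2 v_2 = 0 but N^1 v_2 ≠ 0; then v_{j-1} := N · v_j for j = 2, …, 2.

Pick v_2 = (0, 1, 0, 0)ᵀ.
Then v_1 = N · v_2 = (5, 0, 2, 0)ᵀ.

Sanity check: (A − (-1)·I) v_1 = (0, 0, 0, 0)ᵀ = 0. ✓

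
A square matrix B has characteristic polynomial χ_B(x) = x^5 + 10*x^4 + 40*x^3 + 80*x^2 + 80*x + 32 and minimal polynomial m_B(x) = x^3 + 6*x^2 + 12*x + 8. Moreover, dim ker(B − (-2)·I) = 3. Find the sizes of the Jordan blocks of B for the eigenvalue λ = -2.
Block sizes for λ = -2: [3, 1, 1]

Step 1 — from the characteristic polynomial, algebraic multiplicity of λ = -2 is 5. From dim ker(B − (-2)·I) = 3, there are exactly 3 Jordan blocks for λ = -2.
Step 2 — from the minimal polynomial, the factor (x + 2)^3 tells us the largest block for λ = -2 has size 3.
Step 3 — with total size 5, 3 blocks, and largest block 3, the block sizes (in nonincreasing order) are [3, 1, 1].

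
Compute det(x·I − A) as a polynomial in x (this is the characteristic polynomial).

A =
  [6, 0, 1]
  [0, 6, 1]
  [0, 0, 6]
x^3 - 18*x^2 + 108*x - 216

Expanding det(x·I − A) (e.g. by cofactor expansion or by noting that A is similar to its Jordan form J, which has the same characteristic polynomial as A) gives
  χ_A(x) = x^3 - 18*x^2 + 108*x - 216
which factors as (x - 6)^3. The eigenvalues (with algebraic multiplicities) are λ = 6 with multiplicity 3.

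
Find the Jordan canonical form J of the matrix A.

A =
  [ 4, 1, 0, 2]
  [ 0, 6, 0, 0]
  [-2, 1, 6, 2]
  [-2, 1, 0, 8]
J_2(6) ⊕ J_1(6) ⊕ J_1(6)

The characteristic polynomial is
  det(x·I − A) = x^4 - 24*x^3 + 216*x^2 - 864*x + 1296 = (x - 6)^4

Eigenvalues and multiplicities (the geometric multiplicity of λ is n − rank(A − λI), which equals the number of Jordan blocks for λ):
  λ = 6: algebraic multiplicity = 4, geometric multiplicity = 3

Determining the block sizes for each eigenvalue:
  λ = 6: 3 blocks summing to 4 forces exactly one block of size 2 and the rest size 1 → block sizes [2, 1, 1]

Assembling the blocks gives a Jordan form
J =
  [6, 1, 0, 0]
  [0, 6, 0, 0]
  [0, 0, 6, 0]
  [0, 0, 0, 6]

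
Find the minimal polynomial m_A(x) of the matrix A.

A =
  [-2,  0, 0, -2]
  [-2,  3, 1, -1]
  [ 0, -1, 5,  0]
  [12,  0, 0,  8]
x^4 - 14*x^3 + 72*x^2 - 160*x + 128

The characteristic polynomial is χ_A(x) = (x - 4)^3*(x - 2), so the eigenvalues are known. The minimal polynomial is
  m_A(x) = Π_λ (x − λ)^{k_λ}
where k_λ is the size of the *largest* Jordan block for λ (equivalently, the smallest k with (A − λI)^k v = 0 for every generalised eigenvector v of λ).

  λ = 2: largest Jordan block has size 1, contributing (x − 2)
  λ = 4: largest Jordan block has size 3, contributing (x − 4)^3

So m_A(x) = (x - 4)^3*(x - 2) = x^4 - 14*x^3 + 72*x^2 - 160*x + 128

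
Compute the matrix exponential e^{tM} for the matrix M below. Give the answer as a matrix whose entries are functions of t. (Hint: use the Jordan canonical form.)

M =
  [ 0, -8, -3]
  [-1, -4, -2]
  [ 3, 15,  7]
e^{tM} =
  [-t*exp(t) + exp(t), 3*t^2*exp(t)/2 - 8*t*exp(t), t^2*exp(t)/2 - 3*t*exp(t)]
  [-t*exp(t), 3*t^2*exp(t)/2 - 5*t*exp(t) + exp(t), t^2*exp(t)/2 - 2*t*exp(t)]
  [3*t*exp(t), -9*t^2*exp(t)/2 + 15*t*exp(t), -3*t^2*exp(t)/2 + 6*t*exp(t) + exp(t)]

Strategy: write M = P · J · P⁻¹ where J is a Jordan canonical form, so e^{tM} = P · e^{tJ} · P⁻¹, and e^{tJ} can be computed block-by-block.

M has Jordan form
J =
  [1, 1, 0]
  [0, 1, 1]
  [0, 0, 1]
(up to reordering of blocks).

Per-block formulas:
  For a 3×3 Jordan block J_3(1): exp(t · J_3(1)) = e^(1t)·(I + t·N + (t^2/2)·N^2), where N is the 3×3 nilpotent shift.

After assembling e^{tJ} and conjugating by P, we get:

e^{tM} =
  [-t*exp(t) + exp(t), 3*t^2*exp(t)/2 - 8*t*exp(t), t^2*exp(t)/2 - 3*t*exp(t)]
  [-t*exp(t), 3*t^2*exp(t)/2 - 5*t*exp(t) + exp(t), t^2*exp(t)/2 - 2*t*exp(t)]
  [3*t*exp(t), -9*t^2*exp(t)/2 + 15*t*exp(t), -3*t^2*exp(t)/2 + 6*t*exp(t) + exp(t)]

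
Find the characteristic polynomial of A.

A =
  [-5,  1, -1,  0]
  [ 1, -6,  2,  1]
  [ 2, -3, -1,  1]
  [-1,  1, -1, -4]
x^4 + 16*x^3 + 96*x^2 + 256*x + 256

Expanding det(x·I − A) (e.g. by cofactor expansion or by noting that A is similar to its Jordan form J, which has the same characteristic polynomial as A) gives
  χ_A(x) = x^4 + 16*x^3 + 96*x^2 + 256*x + 256
which factors as (x + 4)^4. The eigenvalues (with algebraic multiplicities) are λ = -4 with multiplicity 4.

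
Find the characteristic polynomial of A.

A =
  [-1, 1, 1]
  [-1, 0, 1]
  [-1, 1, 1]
x^3

Expanding det(x·I − A) (e.g. by cofactor expansion or by noting that A is similar to its Jordan form J, which has the same characteristic polynomial as A) gives
  χ_A(x) = x^3
which factors as x^3. The eigenvalues (with algebraic multiplicities) are λ = 0 with multiplicity 3.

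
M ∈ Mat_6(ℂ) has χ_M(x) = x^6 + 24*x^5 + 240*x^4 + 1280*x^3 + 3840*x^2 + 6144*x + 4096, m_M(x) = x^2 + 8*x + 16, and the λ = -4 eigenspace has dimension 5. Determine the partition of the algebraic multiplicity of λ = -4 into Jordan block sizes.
Block sizes for λ = -4: [2, 1, 1, 1, 1]

Step 1 — from the characteristic polynomial, algebraic multiplicity of λ = -4 is 6. From dim ker(M − (-4)·I) = 5, there are exactly 5 Jordan blocks for λ = -4.
Step 2 — from the minimal polynomial, the factor (x + 4)^2 tells us the largest block for λ = -4 has size 2.
Step 3 — with total size 6, 5 blocks, and largest block 2, the block sizes (in nonincreasing order) are [2, 1, 1, 1, 1].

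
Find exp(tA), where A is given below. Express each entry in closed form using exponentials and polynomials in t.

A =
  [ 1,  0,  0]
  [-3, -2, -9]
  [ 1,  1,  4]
e^{tA} =
  [exp(t), 0, 0]
  [-3*t*exp(t), -3*t*exp(t) + exp(t), -9*t*exp(t)]
  [t*exp(t), t*exp(t), 3*t*exp(t) + exp(t)]

Strategy: write A = P · J · P⁻¹ where J is a Jordan canonical form, so e^{tA} = P · e^{tJ} · P⁻¹, and e^{tJ} can be computed block-by-block.

A has Jordan form
J =
  [1, 1, 0]
  [0, 1, 0]
  [0, 0, 1]
(up to reordering of blocks).

Per-block formulas:
  For a 2×2 Jordan block J_2(1): exp(t · J_2(1)) = e^(1t)·(I + t·N), where N is the 2×2 nilpotent shift.
  For a 1×1 block at λ = 1: exp(t · [1]) = [e^(1t)].

After assembling e^{tJ} and conjugating by P, we get:

e^{tA} =
  [exp(t), 0, 0]
  [-3*t*exp(t), -3*t*exp(t) + exp(t), -9*t*exp(t)]
  [t*exp(t), t*exp(t), 3*t*exp(t) + exp(t)]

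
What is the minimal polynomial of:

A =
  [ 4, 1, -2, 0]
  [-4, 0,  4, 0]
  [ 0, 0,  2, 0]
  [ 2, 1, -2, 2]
x^2 - 4*x + 4

The characteristic polynomial is χ_A(x) = (x - 2)^4, so the eigenvalues are known. The minimal polynomial is
  m_A(x) = Π_λ (x − λ)^{k_λ}
where k_λ is the size of the *largest* Jordan block for λ (equivalently, the smallest k with (A − λI)^k v = 0 for every generalised eigenvector v of λ).

  λ = 2: largest Jordan block has size 2, contributing (x − 2)^2

So m_A(x) = (x - 2)^2 = x^2 - 4*x + 4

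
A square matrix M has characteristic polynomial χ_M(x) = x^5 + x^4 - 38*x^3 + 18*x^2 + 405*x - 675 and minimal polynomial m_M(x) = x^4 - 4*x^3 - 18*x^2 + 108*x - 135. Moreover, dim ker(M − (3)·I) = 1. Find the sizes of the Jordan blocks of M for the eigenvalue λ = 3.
Block sizes for λ = 3: [3]

Step 1 — from the characteristic polynomial, algebraic multiplicity of λ = 3 is 3. From dim ker(M − (3)·I) = 1, there are exactly 1 Jordan blocks for λ = 3.
Step 2 — from the minimal polynomial, the factor (x − 3)^3 tells us the largest block for λ = 3 has size 3.
Step 3 — with total size 3, 1 blocks, and largest block 3, the block sizes (in nonincreasing order) are [3].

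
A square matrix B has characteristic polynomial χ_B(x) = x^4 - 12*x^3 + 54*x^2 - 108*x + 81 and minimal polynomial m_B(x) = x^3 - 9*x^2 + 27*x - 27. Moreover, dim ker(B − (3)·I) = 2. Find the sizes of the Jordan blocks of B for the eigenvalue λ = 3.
Block sizes for λ = 3: [3, 1]

Step 1 — from the characteristic polynomial, algebraic multiplicity of λ = 3 is 4. From dim ker(B − (3)·I) = 2, there are exactly 2 Jordan blocks for λ = 3.
Step 2 — from the minimal polynomial, the factor (x − 3)^3 tells us the largest block for λ = 3 has size 3.
Step 3 — with total size 4, 2 blocks, and largest block 3, the block sizes (in nonincreasing order) are [3, 1].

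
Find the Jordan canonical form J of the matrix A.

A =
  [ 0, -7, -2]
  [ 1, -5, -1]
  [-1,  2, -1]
J_3(-2)

The characteristic polynomial is
  det(x·I − A) = x^3 + 6*x^2 + 12*x + 8 = (x + 2)^3

Eigenvalues and multiplicities (the geometric multiplicity of λ is n − rank(A − λI), which equals the number of Jordan blocks for λ):
  λ = -2: algebraic multiplicity = 3, geometric multiplicity = 1

Determining the block sizes for each eigenvalue:
  λ = -2: one block (gm = 1), so the single block has size am = 3 → block sizes [3]

Assembling the blocks gives a Jordan form
J =
  [-2,  1,  0]
  [ 0, -2,  1]
  [ 0,  0, -2]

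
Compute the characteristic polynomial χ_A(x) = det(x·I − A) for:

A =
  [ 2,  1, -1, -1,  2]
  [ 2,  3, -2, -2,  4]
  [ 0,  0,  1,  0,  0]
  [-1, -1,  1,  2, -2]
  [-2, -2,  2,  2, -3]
x^5 - 5*x^4 + 10*x^3 - 10*x^2 + 5*x - 1

Expanding det(x·I − A) (e.g. by cofactor expansion or by noting that A is similar to its Jordan form J, which has the same characteristic polynomial as A) gives
  χ_A(x) = x^5 - 5*x^4 + 10*x^3 - 10*x^2 + 5*x - 1
which factors as (x - 1)^5. The eigenvalues (with algebraic multiplicities) are λ = 1 with multiplicity 5.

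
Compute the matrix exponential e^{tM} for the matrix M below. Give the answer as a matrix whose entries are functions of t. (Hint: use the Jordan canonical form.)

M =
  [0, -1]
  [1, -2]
e^{tM} =
  [t*exp(-t) + exp(-t), -t*exp(-t)]
  [t*exp(-t), -t*exp(-t) + exp(-t)]

Strategy: write M = P · J · P⁻¹ where J is a Jordan canonical form, so e^{tM} = P · e^{tJ} · P⁻¹, and e^{tJ} can be computed block-by-block.

M has Jordan form
J =
  [-1,  1]
  [ 0, -1]
(up to reordering of blocks).

Per-block formulas:
  For a 2×2 Jordan block J_2(-1): exp(t · J_2(-1)) = e^(-1t)·(I + t·N), where N is the 2×2 nilpotent shift.

After assembling e^{tJ} and conjugating by P, we get:

e^{tM} =
  [t*exp(-t) + exp(-t), -t*exp(-t)]
  [t*exp(-t), -t*exp(-t) + exp(-t)]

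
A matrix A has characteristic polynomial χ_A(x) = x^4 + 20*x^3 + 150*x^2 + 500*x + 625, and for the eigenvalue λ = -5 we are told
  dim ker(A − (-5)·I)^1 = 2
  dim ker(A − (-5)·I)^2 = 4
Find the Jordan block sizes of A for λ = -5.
Block sizes for λ = -5: [2, 2]

From the dimensions of kernels of powers, the number of Jordan blocks of size at least j is d_j − d_{j−1} where d_j = dim ker(N^j) (with d_0 = 0). Computing the differences gives [2, 2].
The number of blocks of size exactly k is (#blocks of size ≥ k) − (#blocks of size ≥ k + 1), so the partition is: 2 block(s) of size 2.
In nonincreasing order the block sizes are [2, 2].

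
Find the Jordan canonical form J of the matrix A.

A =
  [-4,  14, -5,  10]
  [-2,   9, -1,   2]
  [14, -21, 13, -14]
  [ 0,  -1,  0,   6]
J_3(6) ⊕ J_1(6)

The characteristic polynomial is
  det(x·I − A) = x^4 - 24*x^3 + 216*x^2 - 864*x + 1296 = (x - 6)^4

Eigenvalues and multiplicities (the geometric multiplicity of λ is n − rank(A − λI), which equals the number of Jordan blocks for λ):
  λ = 6: algebraic multiplicity = 4, geometric multiplicity = 2

Determining the block sizes for each eigenvalue:
  λ = 6: with am = 4 and gm = 2, the partition is not yet determined (e.g. several partitions of 4 into 2 parts exist). Let N = A − (6)·I. Computing rank(N^1) = 2, rank(N^2) = 1, rank(N^3) = 0; the number of blocks of size ≥ j is rank(N^{j−1}) − rank(N^j), giving [2, 1, 1]. So we have 1 block(s) of size 3, 1 block(s) of size 1 → block sizes [3, 1]

Assembling the blocks gives a Jordan form
J =
  [6, 1, 0, 0]
  [0, 6, 1, 0]
  [0, 0, 6, 0]
  [0, 0, 0, 6]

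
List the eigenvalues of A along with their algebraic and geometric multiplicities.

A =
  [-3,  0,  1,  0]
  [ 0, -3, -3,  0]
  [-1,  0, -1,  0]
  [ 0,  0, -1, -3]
λ = -3: alg = 2, geom = 2; λ = -2: alg = 2, geom = 1

Step 1 — factor the characteristic polynomial to read off the algebraic multiplicities:
  χ_A(x) = (x + 2)^2*(x + 3)^2

Step 2 — compute geometric multiplicities via the rank-nullity identity g(λ) = n − rank(A − λI):
  rank(A − (-3)·I) = 2, so dim ker(A − (-3)·I) = n − 2 = 2
  rank(A − (-2)·I) = 3, so dim ker(A − (-2)·I) = n − 3 = 1

Summary:
  λ = -3: algebraic multiplicity = 2, geometric multiplicity = 2
  λ = -2: algebraic multiplicity = 2, geometric multiplicity = 1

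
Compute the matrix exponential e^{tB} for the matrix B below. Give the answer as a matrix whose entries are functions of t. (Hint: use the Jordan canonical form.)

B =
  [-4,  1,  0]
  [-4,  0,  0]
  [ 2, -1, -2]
e^{tB} =
  [-2*t*exp(-2*t) + exp(-2*t), t*exp(-2*t), 0]
  [-4*t*exp(-2*t), 2*t*exp(-2*t) + exp(-2*t), 0]
  [2*t*exp(-2*t), -t*exp(-2*t), exp(-2*t)]

Strategy: write B = P · J · P⁻¹ where J is a Jordan canonical form, so e^{tB} = P · e^{tJ} · P⁻¹, and e^{tJ} can be computed block-by-block.

B has Jordan form
J =
  [-2,  1,  0]
  [ 0, -2,  0]
  [ 0,  0, -2]
(up to reordering of blocks).

Per-block formulas:
  For a 1×1 block at λ = -2: exp(t · [-2]) = [e^(-2t)].
  For a 2×2 Jordan block J_2(-2): exp(t · J_2(-2)) = e^(-2t)·(I + t·N), where N is the 2×2 nilpotent shift.

After assembling e^{tJ} and conjugating by P, we get:

e^{tB} =
  [-2*t*exp(-2*t) + exp(-2*t), t*exp(-2*t), 0]
  [-4*t*exp(-2*t), 2*t*exp(-2*t) + exp(-2*t), 0]
  [2*t*exp(-2*t), -t*exp(-2*t), exp(-2*t)]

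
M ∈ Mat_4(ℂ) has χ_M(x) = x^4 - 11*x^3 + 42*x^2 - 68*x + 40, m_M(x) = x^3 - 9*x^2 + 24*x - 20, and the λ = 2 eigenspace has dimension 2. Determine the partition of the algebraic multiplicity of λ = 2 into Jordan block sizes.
Block sizes for λ = 2: [2, 1]

Step 1 — from the characteristic polynomial, algebraic multiplicity of λ = 2 is 3. From dim ker(M − (2)·I) = 2, there are exactly 2 Jordan blocks for λ = 2.
Step 2 — from the minimal polynomial, the factor (x − 2)^2 tells us the largest block for λ = 2 has size 2.
Step 3 — with total size 3, 2 blocks, and largest block 2, the block sizes (in nonincreasing order) are [2, 1].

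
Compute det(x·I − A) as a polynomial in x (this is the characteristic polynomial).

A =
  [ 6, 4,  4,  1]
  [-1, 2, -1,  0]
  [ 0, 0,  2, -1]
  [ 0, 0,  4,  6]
x^4 - 16*x^3 + 96*x^2 - 256*x + 256

Expanding det(x·I − A) (e.g. by cofactor expansion or by noting that A is similar to its Jordan form J, which has the same characteristic polynomial as A) gives
  χ_A(x) = x^4 - 16*x^3 + 96*x^2 - 256*x + 256
which factors as (x - 4)^4. The eigenvalues (with algebraic multiplicities) are λ = 4 with multiplicity 4.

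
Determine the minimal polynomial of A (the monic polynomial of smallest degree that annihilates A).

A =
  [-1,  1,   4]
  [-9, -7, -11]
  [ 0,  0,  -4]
x^3 + 12*x^2 + 48*x + 64

The characteristic polynomial is χ_A(x) = (x + 4)^3, so the eigenvalues are known. The minimal polynomial is
  m_A(x) = Π_λ (x − λ)^{k_λ}
where k_λ is the size of the *largest* Jordan block for λ (equivalently, the smallest k with (A − λI)^k v = 0 for every generalised eigenvector v of λ).

  λ = -4: largest Jordan block has size 3, contributing (x + 4)^3

So m_A(x) = (x + 4)^3 = x^3 + 12*x^2 + 48*x + 64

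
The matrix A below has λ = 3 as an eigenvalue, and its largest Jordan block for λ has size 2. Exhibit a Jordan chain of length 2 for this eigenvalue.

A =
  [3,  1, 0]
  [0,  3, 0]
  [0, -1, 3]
A Jordan chain for λ = 3 of length 2:
v_1 = (1, 0, -1)ᵀ
v_2 = (0, 1, 0)ᵀ

Let N = A − (3)·I. We want v_2 with N^2 v_2 = 0 but N^1 v_2 ≠ 0; then v_{j-1} := N · v_j for j = 2, …, 2.

Pick v_2 = (0, 1, 0)ᵀ.
Then v_1 = N · v_2 = (1, 0, -1)ᵀ.

Sanity check: (A − (3)·I) v_1 = (0, 0, 0)ᵀ = 0. ✓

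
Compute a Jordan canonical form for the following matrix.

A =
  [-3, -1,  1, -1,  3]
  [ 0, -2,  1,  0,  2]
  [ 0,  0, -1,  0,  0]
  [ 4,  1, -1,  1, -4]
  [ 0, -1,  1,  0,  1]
J_2(-1) ⊕ J_1(-1) ⊕ J_1(-1) ⊕ J_1(0)

The characteristic polynomial is
  det(x·I − A) = x^5 + 4*x^4 + 6*x^3 + 4*x^2 + x = x*(x + 1)^4

Eigenvalues and multiplicities (the geometric multiplicity of λ is n − rank(A − λI), which equals the number of Jordan blocks for λ):
  λ = -1: algebraic multiplicity = 4, geometric multiplicity = 3
  λ = 0: algebraic multiplicity = 1, geometric multiplicity = 1

Determining the block sizes for each eigenvalue:
  λ = -1: 3 blocks summing to 4 forces exactly one block of size 2 and the rest size 1 → block sizes [2, 1, 1]
  λ = 0: one block (gm = 1), so the single block has size am = 1 → block sizes [1]

Assembling the blocks gives a Jordan form
J =
  [-1,  1,  0,  0, 0]
  [ 0, -1,  0,  0, 0]
  [ 0,  0, -1,  0, 0]
  [ 0,  0,  0, -1, 0]
  [ 0,  0,  0,  0, 0]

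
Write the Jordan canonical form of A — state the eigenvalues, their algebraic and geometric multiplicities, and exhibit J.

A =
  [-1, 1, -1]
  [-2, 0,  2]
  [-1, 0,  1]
J_3(0)

The characteristic polynomial is
  det(x·I − A) = x^3

Eigenvalues and multiplicities (the geometric multiplicity of λ is n − rank(A − λI), which equals the number of Jordan blocks for λ):
  λ = 0: algebraic multiplicity = 3, geometric multiplicity = 1

Determining the block sizes for each eigenvalue:
  λ = 0: one block (gm = 1), so the single block has size am = 3 → block sizes [3]

Assembling the blocks gives a Jordan form
J =
  [0, 1, 0]
  [0, 0, 1]
  [0, 0, 0]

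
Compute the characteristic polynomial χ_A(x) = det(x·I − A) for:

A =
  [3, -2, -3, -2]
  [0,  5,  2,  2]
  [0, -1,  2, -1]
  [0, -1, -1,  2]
x^4 - 12*x^3 + 54*x^2 - 108*x + 81

Expanding det(x·I − A) (e.g. by cofactor expansion or by noting that A is similar to its Jordan form J, which has the same characteristic polynomial as A) gives
  χ_A(x) = x^4 - 12*x^3 + 54*x^2 - 108*x + 81
which factors as (x - 3)^4. The eigenvalues (with algebraic multiplicities) are λ = 3 with multiplicity 4.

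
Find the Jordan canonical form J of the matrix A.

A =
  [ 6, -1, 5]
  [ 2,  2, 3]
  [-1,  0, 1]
J_3(3)

The characteristic polynomial is
  det(x·I − A) = x^3 - 9*x^2 + 27*x - 27 = (x - 3)^3

Eigenvalues and multiplicities (the geometric multiplicity of λ is n − rank(A − λI), which equals the number of Jordan blocks for λ):
  λ = 3: algebraic multiplicity = 3, geometric multiplicity = 1

Determining the block sizes for each eigenvalue:
  λ = 3: one block (gm = 1), so the single block has size am = 3 → block sizes [3]

Assembling the blocks gives a Jordan form
J =
  [3, 1, 0]
  [0, 3, 1]
  [0, 0, 3]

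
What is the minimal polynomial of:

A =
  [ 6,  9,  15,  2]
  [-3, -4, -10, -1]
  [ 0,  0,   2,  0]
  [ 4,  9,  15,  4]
x^3 - 6*x^2 + 12*x - 8

The characteristic polynomial is χ_A(x) = (x - 2)^4, so the eigenvalues are known. The minimal polynomial is
  m_A(x) = Π_λ (x − λ)^{k_λ}
where k_λ is the size of the *largest* Jordan block for λ (equivalently, the smallest k with (A − λI)^k v = 0 for every generalised eigenvector v of λ).

  λ = 2: largest Jordan block has size 3, contributing (x − 2)^3

So m_A(x) = (x - 2)^3 = x^3 - 6*x^2 + 12*x - 8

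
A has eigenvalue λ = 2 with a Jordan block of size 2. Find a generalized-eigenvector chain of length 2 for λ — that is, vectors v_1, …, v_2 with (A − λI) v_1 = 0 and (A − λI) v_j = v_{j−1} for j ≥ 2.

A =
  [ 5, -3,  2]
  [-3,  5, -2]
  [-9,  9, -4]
A Jordan chain for λ = 2 of length 2:
v_1 = (3, -3, -9)ᵀ
v_2 = (1, 0, 0)ᵀ

Let N = A − (2)·I. We want v_2 with N^2 v_2 = 0 but N^1 v_2 ≠ 0; then v_{j-1} := N · v_j for j = 2, …, 2.

Pick v_2 = (1, 0, 0)ᵀ.
Then v_1 = N · v_2 = (3, -3, -9)ᵀ.

Sanity check: (A − (2)·I) v_1 = (0, 0, 0)ᵀ = 0. ✓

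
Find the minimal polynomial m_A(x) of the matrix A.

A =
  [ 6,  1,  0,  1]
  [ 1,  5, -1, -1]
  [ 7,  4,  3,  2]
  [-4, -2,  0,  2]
x^3 - 12*x^2 + 48*x - 64

The characteristic polynomial is χ_A(x) = (x - 4)^4, so the eigenvalues are known. The minimal polynomial is
  m_A(x) = Π_λ (x − λ)^{k_λ}
where k_λ is the size of the *largest* Jordan block for λ (equivalently, the smallest k with (A − λI)^k v = 0 for every generalised eigenvector v of λ).

  λ = 4: largest Jordan block has size 3, contributing (x − 4)^3

So m_A(x) = (x - 4)^3 = x^3 - 12*x^2 + 48*x - 64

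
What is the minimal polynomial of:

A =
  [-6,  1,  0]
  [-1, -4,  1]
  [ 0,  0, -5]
x^3 + 15*x^2 + 75*x + 125

The characteristic polynomial is χ_A(x) = (x + 5)^3, so the eigenvalues are known. The minimal polynomial is
  m_A(x) = Π_λ (x − λ)^{k_λ}
where k_λ is the size of the *largest* Jordan block for λ (equivalently, the smallest k with (A − λI)^k v = 0 for every generalised eigenvector v of λ).

  λ = -5: largest Jordan block has size 3, contributing (x + 5)^3

So m_A(x) = (x + 5)^3 = x^3 + 15*x^2 + 75*x + 125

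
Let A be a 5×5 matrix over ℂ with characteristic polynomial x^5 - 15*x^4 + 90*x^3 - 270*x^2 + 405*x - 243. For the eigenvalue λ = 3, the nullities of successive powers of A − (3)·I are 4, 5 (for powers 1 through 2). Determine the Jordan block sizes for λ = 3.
Block sizes for λ = 3: [2, 1, 1, 1]

From the dimensions of kernels of powers, the number of Jordan blocks of size at least j is d_j − d_{j−1} where d_j = dim ker(N^j) (with d_0 = 0). Computing the differences gives [4, 1].
The number of blocks of size exactly k is (#blocks of size ≥ k) − (#blocks of size ≥ k + 1), so the partition is: 3 block(s) of size 1, 1 block(s) of size 2.
In nonincreasing order the block sizes are [2, 1, 1, 1].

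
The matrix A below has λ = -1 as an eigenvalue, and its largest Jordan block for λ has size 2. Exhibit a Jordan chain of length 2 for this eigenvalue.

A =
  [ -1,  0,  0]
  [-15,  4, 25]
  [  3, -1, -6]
A Jordan chain for λ = -1 of length 2:
v_1 = (0, -15, 3)ᵀ
v_2 = (1, 0, 0)ᵀ

Let N = A − (-1)·I. We want v_2 with N^2 v_2 = 0 but N^1 v_2 ≠ 0; then v_{j-1} := N · v_j for j = 2, …, 2.

Pick v_2 = (1, 0, 0)ᵀ.
Then v_1 = N · v_2 = (0, -15, 3)ᵀ.

Sanity check: (A − (-1)·I) v_1 = (0, 0, 0)ᵀ = 0. ✓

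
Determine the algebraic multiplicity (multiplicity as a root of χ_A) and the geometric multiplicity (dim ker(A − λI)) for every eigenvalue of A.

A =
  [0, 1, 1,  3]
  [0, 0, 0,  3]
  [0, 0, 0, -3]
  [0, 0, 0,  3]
λ = 0: alg = 3, geom = 2; λ = 3: alg = 1, geom = 1

Step 1 — factor the characteristic polynomial to read off the algebraic multiplicities:
  χ_A(x) = x^3*(x - 3)

Step 2 — compute geometric multiplicities via the rank-nullity identity g(λ) = n − rank(A − λI):
  rank(A − (0)·I) = 2, so dim ker(A − (0)·I) = n − 2 = 2
  rank(A − (3)·I) = 3, so dim ker(A − (3)·I) = n − 3 = 1

Summary:
  λ = 0: algebraic multiplicity = 3, geometric multiplicity = 2
  λ = 3: algebraic multiplicity = 1, geometric multiplicity = 1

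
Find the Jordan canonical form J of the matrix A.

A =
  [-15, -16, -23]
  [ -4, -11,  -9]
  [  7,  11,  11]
J_3(-5)

The characteristic polynomial is
  det(x·I − A) = x^3 + 15*x^2 + 75*x + 125 = (x + 5)^3

Eigenvalues and multiplicities (the geometric multiplicity of λ is n − rank(A − λI), which equals the number of Jordan blocks for λ):
  λ = -5: algebraic multiplicity = 3, geometric multiplicity = 1

Determining the block sizes for each eigenvalue:
  λ = -5: one block (gm = 1), so the single block has size am = 3 → block sizes [3]

Assembling the blocks gives a Jordan form
J =
  [-5,  1,  0]
  [ 0, -5,  1]
  [ 0,  0, -5]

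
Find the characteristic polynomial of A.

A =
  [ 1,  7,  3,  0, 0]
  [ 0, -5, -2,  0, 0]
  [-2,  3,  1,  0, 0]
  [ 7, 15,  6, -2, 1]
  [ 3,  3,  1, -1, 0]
x^5 + 5*x^4 + 10*x^3 + 10*x^2 + 5*x + 1

Expanding det(x·I − A) (e.g. by cofactor expansion or by noting that A is similar to its Jordan form J, which has the same characteristic polynomial as A) gives
  χ_A(x) = x^5 + 5*x^4 + 10*x^3 + 10*x^2 + 5*x + 1
which factors as (x + 1)^5. The eigenvalues (with algebraic multiplicities) are λ = -1 with multiplicity 5.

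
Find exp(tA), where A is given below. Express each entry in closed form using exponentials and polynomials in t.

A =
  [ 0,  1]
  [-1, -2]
e^{tA} =
  [t*exp(-t) + exp(-t), t*exp(-t)]
  [-t*exp(-t), -t*exp(-t) + exp(-t)]

Strategy: write A = P · J · P⁻¹ where J is a Jordan canonical form, so e^{tA} = P · e^{tJ} · P⁻¹, and e^{tJ} can be computed block-by-block.

A has Jordan form
J =
  [-1,  1]
  [ 0, -1]
(up to reordering of blocks).

Per-block formulas:
  For a 2×2 Jordan block J_2(-1): exp(t · J_2(-1)) = e^(-1t)·(I + t·N), where N is the 2×2 nilpotent shift.

After assembling e^{tJ} and conjugating by P, we get:

e^{tA} =
  [t*exp(-t) + exp(-t), t*exp(-t)]
  [-t*exp(-t), -t*exp(-t) + exp(-t)]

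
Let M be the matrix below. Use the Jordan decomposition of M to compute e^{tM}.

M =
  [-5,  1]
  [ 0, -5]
e^{tM} =
  [exp(-5*t), t*exp(-5*t)]
  [0, exp(-5*t)]

Strategy: write M = P · J · P⁻¹ where J is a Jordan canonical form, so e^{tM} = P · e^{tJ} · P⁻¹, and e^{tJ} can be computed block-by-block.

M has Jordan form
J =
  [-5,  1]
  [ 0, -5]
(up to reordering of blocks).

Per-block formulas:
  For a 2×2 Jordan block J_2(-5): exp(t · J_2(-5)) = e^(-5t)·(I + t·N), where N is the 2×2 nilpotent shift.

After assembling e^{tJ} and conjugating by P, we get:

e^{tM} =
  [exp(-5*t), t*exp(-5*t)]
  [0, exp(-5*t)]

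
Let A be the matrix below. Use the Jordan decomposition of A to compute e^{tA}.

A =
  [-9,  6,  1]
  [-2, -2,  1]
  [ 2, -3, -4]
e^{tA} =
  [3*t^2*exp(-5*t) - 4*t*exp(-5*t) + exp(-5*t), -9*t^2*exp(-5*t)/2 + 6*t*exp(-5*t), 3*t^2*exp(-5*t)/2 + t*exp(-5*t)]
  [2*t^2*exp(-5*t) - 2*t*exp(-5*t), -3*t^2*exp(-5*t) + 3*t*exp(-5*t) + exp(-5*t), t^2*exp(-5*t) + t*exp(-5*t)]
  [2*t*exp(-5*t), -3*t*exp(-5*t), t*exp(-5*t) + exp(-5*t)]

Strategy: write A = P · J · P⁻¹ where J is a Jordan canonical form, so e^{tA} = P · e^{tJ} · P⁻¹, and e^{tJ} can be computed block-by-block.

A has Jordan form
J =
  [-5,  1,  0]
  [ 0, -5,  1]
  [ 0,  0, -5]
(up to reordering of blocks).

Per-block formulas:
  For a 3×3 Jordan block J_3(-5): exp(t · J_3(-5)) = e^(-5t)·(I + t·N + (t^2/2)·N^2), where N is the 3×3 nilpotent shift.

After assembling e^{tJ} and conjugating by P, we get:

e^{tA} =
  [3*t^2*exp(-5*t) - 4*t*exp(-5*t) + exp(-5*t), -9*t^2*exp(-5*t)/2 + 6*t*exp(-5*t), 3*t^2*exp(-5*t)/2 + t*exp(-5*t)]
  [2*t^2*exp(-5*t) - 2*t*exp(-5*t), -3*t^2*exp(-5*t) + 3*t*exp(-5*t) + exp(-5*t), t^2*exp(-5*t) + t*exp(-5*t)]
  [2*t*exp(-5*t), -3*t*exp(-5*t), t*exp(-5*t) + exp(-5*t)]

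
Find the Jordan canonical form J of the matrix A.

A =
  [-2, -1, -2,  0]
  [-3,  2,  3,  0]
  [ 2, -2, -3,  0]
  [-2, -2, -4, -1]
J_3(-1) ⊕ J_1(-1)

The characteristic polynomial is
  det(x·I − A) = x^4 + 4*x^3 + 6*x^2 + 4*x + 1 = (x + 1)^4

Eigenvalues and multiplicities (the geometric multiplicity of λ is n − rank(A − λI), which equals the number of Jordan blocks for λ):
  λ = -1: algebraic multiplicity = 4, geometric multiplicity = 2

Determining the block sizes for each eigenvalue:
  λ = -1: with am = 4 and gm = 2, the partition is not yet determined (e.g. several partitions of 4 into 2 parts exist). Let N = A − (-1)·I. Computing rank(N^1) = 2, rank(N^2) = 1, rank(N^3) = 0; the number of blocks of size ≥ j is rank(N^{j−1}) − rank(N^j), giving [2, 1, 1]. So we have 1 block(s) of size 3, 1 block(s) of size 1 → block sizes [3, 1]

Assembling the blocks gives a Jordan form
J =
  [-1,  1,  0,  0]
  [ 0, -1,  1,  0]
  [ 0,  0, -1,  0]
  [ 0,  0,  0, -1]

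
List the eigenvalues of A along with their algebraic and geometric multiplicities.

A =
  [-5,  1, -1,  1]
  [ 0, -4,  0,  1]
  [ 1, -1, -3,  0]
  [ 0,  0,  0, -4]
λ = -4: alg = 4, geom = 2

Step 1 — factor the characteristic polynomial to read off the algebraic multiplicities:
  χ_A(x) = (x + 4)^4

Step 2 — compute geometric multiplicities via the rank-nullity identity g(λ) = n − rank(A − λI):
  rank(A − (-4)·I) = 2, so dim ker(A − (-4)·I) = n − 2 = 2

Summary:
  λ = -4: algebraic multiplicity = 4, geometric multiplicity = 2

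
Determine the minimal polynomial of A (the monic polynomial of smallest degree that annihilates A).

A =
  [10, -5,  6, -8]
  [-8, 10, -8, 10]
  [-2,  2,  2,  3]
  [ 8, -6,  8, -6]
x^2 - 8*x + 16

The characteristic polynomial is χ_A(x) = (x - 4)^4, so the eigenvalues are known. The minimal polynomial is
  m_A(x) = Π_λ (x − λ)^{k_λ}
where k_λ is the size of the *largest* Jordan block for λ (equivalently, the smallest k with (A − λI)^k v = 0 for every generalised eigenvector v of λ).

  λ = 4: largest Jordan block has size 2, contributing (x − 4)^2

So m_A(x) = (x - 4)^2 = x^2 - 8*x + 16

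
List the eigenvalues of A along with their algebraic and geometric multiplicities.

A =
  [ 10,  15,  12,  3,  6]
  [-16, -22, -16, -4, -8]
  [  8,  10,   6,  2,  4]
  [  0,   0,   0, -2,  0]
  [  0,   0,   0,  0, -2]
λ = -2: alg = 5, geom = 4

Step 1 — factor the characteristic polynomial to read off the algebraic multiplicities:
  χ_A(x) = (x + 2)^5

Step 2 — compute geometric multiplicities via the rank-nullity identity g(λ) = n − rank(A − λI):
  rank(A − (-2)·I) = 1, so dim ker(A − (-2)·I) = n − 1 = 4

Summary:
  λ = -2: algebraic multiplicity = 5, geometric multiplicity = 4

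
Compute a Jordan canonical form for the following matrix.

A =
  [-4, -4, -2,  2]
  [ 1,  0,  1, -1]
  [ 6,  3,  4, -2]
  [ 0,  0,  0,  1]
J_1(-2) ⊕ J_3(1)

The characteristic polynomial is
  det(x·I − A) = x^4 - x^3 - 3*x^2 + 5*x - 2 = (x - 1)^3*(x + 2)

Eigenvalues and multiplicities (the geometric multiplicity of λ is n − rank(A − λI), which equals the number of Jordan blocks for λ):
  λ = -2: algebraic multiplicity = 1, geometric multiplicity = 1
  λ = 1: algebraic multiplicity = 3, geometric multiplicity = 1

Determining the block sizes for each eigenvalue:
  λ = -2: one block (gm = 1), so the single block has size am = 1 → block sizes [1]
  λ = 1: one block (gm = 1), so the single block has size am = 3 → block sizes [3]

Assembling the blocks gives a Jordan form
J =
  [-2, 0, 0, 0]
  [ 0, 1, 1, 0]
  [ 0, 0, 1, 1]
  [ 0, 0, 0, 1]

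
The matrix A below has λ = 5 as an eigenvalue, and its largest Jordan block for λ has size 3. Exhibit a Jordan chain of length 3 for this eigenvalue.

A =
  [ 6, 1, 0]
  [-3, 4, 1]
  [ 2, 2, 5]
A Jordan chain for λ = 5 of length 3:
v_1 = (-2, 2, -4)ᵀ
v_2 = (1, -3, 2)ᵀ
v_3 = (1, 0, 0)ᵀ

Let N = A − (5)·I. We want v_3 with N^3 v_3 = 0 but N^2 v_3 ≠ 0; then v_{j-1} := N · v_j for j = 3, …, 2.

Pick v_3 = (1, 0, 0)ᵀ.
Then v_2 = N · v_3 = (1, -3, 2)ᵀ.
Then v_1 = N · v_2 = (-2, 2, -4)ᵀ.

Sanity check: (A − (5)·I) v_1 = (0, 0, 0)ᵀ = 0. ✓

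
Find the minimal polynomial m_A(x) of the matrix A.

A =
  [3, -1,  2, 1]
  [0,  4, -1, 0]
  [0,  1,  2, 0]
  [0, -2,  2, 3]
x^3 - 9*x^2 + 27*x - 27

The characteristic polynomial is χ_A(x) = (x - 3)^4, so the eigenvalues are known. The minimal polynomial is
  m_A(x) = Π_λ (x − λ)^{k_λ}
where k_λ is the size of the *largest* Jordan block for λ (equivalently, the smallest k with (A − λI)^k v = 0 for every generalised eigenvector v of λ).

  λ = 3: largest Jordan block has size 3, contributing (x − 3)^3

So m_A(x) = (x - 3)^3 = x^3 - 9*x^2 + 27*x - 27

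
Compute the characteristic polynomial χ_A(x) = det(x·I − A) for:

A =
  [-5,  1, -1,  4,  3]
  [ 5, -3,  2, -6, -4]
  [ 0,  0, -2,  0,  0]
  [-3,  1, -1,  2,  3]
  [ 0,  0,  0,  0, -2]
x^5 + 10*x^4 + 40*x^3 + 80*x^2 + 80*x + 32

Expanding det(x·I − A) (e.g. by cofactor expansion or by noting that A is similar to its Jordan form J, which has the same characteristic polynomial as A) gives
  χ_A(x) = x^5 + 10*x^4 + 40*x^3 + 80*x^2 + 80*x + 32
which factors as (x + 2)^5. The eigenvalues (with algebraic multiplicities) are λ = -2 with multiplicity 5.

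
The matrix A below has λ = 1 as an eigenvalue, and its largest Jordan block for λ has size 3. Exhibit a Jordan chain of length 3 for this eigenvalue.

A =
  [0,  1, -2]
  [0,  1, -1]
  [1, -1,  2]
A Jordan chain for λ = 1 of length 3:
v_1 = (-1, -1, 0)ᵀ
v_2 = (-1, 0, 1)ᵀ
v_3 = (1, 0, 0)ᵀ

Let N = A − (1)·I. We want v_3 with N^3 v_3 = 0 but N^2 v_3 ≠ 0; then v_{j-1} := N · v_j for j = 3, …, 2.

Pick v_3 = (1, 0, 0)ᵀ.
Then v_2 = N · v_3 = (-1, 0, 1)ᵀ.
Then v_1 = N · v_2 = (-1, -1, 0)ᵀ.

Sanity check: (A − (1)·I) v_1 = (0, 0, 0)ᵀ = 0. ✓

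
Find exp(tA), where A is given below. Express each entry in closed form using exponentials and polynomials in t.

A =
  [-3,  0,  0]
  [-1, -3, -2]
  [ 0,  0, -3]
e^{tA} =
  [exp(-3*t), 0, 0]
  [-t*exp(-3*t), exp(-3*t), -2*t*exp(-3*t)]
  [0, 0, exp(-3*t)]

Strategy: write A = P · J · P⁻¹ where J is a Jordan canonical form, so e^{tA} = P · e^{tJ} · P⁻¹, and e^{tJ} can be computed block-by-block.

A has Jordan form
J =
  [-3,  1,  0]
  [ 0, -3,  0]
  [ 0,  0, -3]
(up to reordering of blocks).

Per-block formulas:
  For a 1×1 block at λ = -3: exp(t · [-3]) = [e^(-3t)].
  For a 2×2 Jordan block J_2(-3): exp(t · J_2(-3)) = e^(-3t)·(I + t·N), where N is the 2×2 nilpotent shift.

After assembling e^{tJ} and conjugating by P, we get:

e^{tA} =
  [exp(-3*t), 0, 0]
  [-t*exp(-3*t), exp(-3*t), -2*t*exp(-3*t)]
  [0, 0, exp(-3*t)]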